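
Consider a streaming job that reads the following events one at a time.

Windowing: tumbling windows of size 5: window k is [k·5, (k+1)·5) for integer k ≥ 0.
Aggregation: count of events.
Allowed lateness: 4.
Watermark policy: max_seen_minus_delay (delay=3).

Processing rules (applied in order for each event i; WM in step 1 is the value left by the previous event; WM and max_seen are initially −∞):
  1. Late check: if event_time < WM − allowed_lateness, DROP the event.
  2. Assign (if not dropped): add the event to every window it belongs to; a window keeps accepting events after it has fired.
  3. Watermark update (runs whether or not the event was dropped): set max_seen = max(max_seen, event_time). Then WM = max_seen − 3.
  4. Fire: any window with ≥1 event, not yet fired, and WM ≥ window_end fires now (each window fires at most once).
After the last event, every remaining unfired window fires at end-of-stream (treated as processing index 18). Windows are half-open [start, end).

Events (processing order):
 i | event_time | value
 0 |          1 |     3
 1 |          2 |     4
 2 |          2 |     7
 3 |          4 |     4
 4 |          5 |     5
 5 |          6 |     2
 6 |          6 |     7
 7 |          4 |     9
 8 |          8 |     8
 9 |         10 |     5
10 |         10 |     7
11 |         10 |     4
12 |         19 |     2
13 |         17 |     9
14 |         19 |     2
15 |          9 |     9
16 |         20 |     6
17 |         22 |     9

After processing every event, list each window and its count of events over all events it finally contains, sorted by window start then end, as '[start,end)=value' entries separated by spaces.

i=0 t=1 v=3: → [0,5); WM=-2
i=1 t=2 v=4: → [0,5); WM=-1
i=2 t=2 v=7: → [0,5); WM=-1
i=3 t=4 v=4: → [0,5); WM=1
i=4 t=5 v=5: → [5,10); WM=2
i=5 t=6 v=2: → [5,10); WM=3
i=6 t=6 v=7: → [5,10); WM=3
i=7 t=4 v=9: → [0,5); WM=3
i=8 t=8 v=8: → [5,10); WM=5; [0,5) fires=5
i=9 t=10 v=5: → [10,15); WM=7
i=10 t=10 v=7: → [10,15); WM=7
i=11 t=10 v=4: → [10,15); WM=7
i=12 t=19 v=2: → [15,20); WM=16; [5,10) fires=4 [10,15) fires=3
i=13 t=17 v=9: → [15,20); WM=16
i=14 t=19 v=2: → [15,20); WM=16
i=15 t=9 v=9: DROP (t<16-4); WM=16
i=16 t=20 v=6: → [20,25); WM=17
i=17 t=22 v=9: → [20,25); WM=19

[0,5)=5 [5,10)=4 [10,15)=3 [15,20)=3 [20,25)=2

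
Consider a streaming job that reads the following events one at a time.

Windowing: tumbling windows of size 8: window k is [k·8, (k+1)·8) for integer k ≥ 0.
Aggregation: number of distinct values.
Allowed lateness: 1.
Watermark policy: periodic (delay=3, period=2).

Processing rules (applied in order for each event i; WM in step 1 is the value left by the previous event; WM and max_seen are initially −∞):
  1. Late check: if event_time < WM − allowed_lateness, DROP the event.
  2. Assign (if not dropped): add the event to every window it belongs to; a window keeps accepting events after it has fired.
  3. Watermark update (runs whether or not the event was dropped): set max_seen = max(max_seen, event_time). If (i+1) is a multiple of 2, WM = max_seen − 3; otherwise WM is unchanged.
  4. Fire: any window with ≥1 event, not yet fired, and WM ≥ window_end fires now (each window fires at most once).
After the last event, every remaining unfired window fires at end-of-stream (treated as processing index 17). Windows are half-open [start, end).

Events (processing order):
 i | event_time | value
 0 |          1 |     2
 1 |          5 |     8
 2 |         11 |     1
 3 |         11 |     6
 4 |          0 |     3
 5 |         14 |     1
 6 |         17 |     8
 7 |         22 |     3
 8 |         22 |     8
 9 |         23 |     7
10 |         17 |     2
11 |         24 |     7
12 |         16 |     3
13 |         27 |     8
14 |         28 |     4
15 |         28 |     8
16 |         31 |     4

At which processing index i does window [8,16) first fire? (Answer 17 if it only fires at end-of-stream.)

i=0 t=1 v=2: → [0,8); WM=−∞
i=1 t=5 v=8: → [0,8); WM=2
i=2 t=11 v=1: → [8,16); WM=2
i=3 t=11 v=6: → [8,16); WM=8; [0,8) fires=2
i=4 t=0 v=3: DROP (t<8-1); WM=8
i=5 t=14 v=1: → [8,16); WM=11
i=6 t=17 v=8: → [16,24); WM=11
i=7 t=22 v=3: → [16,24); WM=19; [8,16) fires=2
i=8 t=22 v=8: → [16,24); WM=19
i=9 t=23 v=7: → [16,24); WM=20
i=10 t=17 v=2: DROP (t<20-1); WM=20
i=11 t=24 v=7: → [24,32); WM=21
i=12 t=16 v=3: DROP (t<21-1); WM=21
i=13 t=27 v=8: → [24,32); WM=24; [16,24) fires=3
i=14 t=28 v=4: → [24,32); WM=24
i=15 t=28 v=8: → [24,32); WM=25
i=16 t=31 v=4: → [24,32); WM=25

7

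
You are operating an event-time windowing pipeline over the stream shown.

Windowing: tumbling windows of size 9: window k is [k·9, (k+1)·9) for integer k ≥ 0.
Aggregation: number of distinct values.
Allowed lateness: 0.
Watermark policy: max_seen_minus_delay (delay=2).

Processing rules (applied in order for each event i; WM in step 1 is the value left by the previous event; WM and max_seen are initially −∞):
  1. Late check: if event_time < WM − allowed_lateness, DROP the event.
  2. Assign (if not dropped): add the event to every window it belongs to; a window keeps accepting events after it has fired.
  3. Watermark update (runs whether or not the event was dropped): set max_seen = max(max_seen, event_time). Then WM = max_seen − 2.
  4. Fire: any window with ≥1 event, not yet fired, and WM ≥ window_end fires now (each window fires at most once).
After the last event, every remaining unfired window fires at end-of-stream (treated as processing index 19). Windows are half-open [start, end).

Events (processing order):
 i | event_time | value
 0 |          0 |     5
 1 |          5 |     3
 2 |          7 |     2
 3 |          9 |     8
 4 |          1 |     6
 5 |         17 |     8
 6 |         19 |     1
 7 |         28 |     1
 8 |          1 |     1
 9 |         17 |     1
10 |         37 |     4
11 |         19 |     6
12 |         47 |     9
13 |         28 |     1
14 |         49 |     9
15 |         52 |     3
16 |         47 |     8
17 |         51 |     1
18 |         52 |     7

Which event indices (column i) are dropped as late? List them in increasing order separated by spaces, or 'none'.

4 8 9 11 13 16

i=0 t=0 v=5: → [0,9); WM=-2
i=1 t=5 v=3: → [0,9); WM=3
i=2 t=7 v=2: → [0,9); WM=5
i=3 t=9 v=8: → [9,18); WM=7
i=4 t=1 v=6: DROP (t<7-0); WM=7
i=5 t=17 v=8: → [9,18); WM=15; [0,9) fires=3
i=6 t=19 v=1: → [18,27); WM=17
i=7 t=28 v=1: → [27,36); WM=26; [9,18) fires=1
i=8 t=1 v=1: DROP (t<26-0); WM=26
i=9 t=17 v=1: DROP (t<26-0); WM=26
i=10 t=37 v=4: → [36,45); WM=35; [18,27) fires=1
i=11 t=19 v=6: DROP (t<35-0); WM=35
i=12 t=47 v=9: → [45,54); WM=45; [27,36) fires=1 [36,45) fires=1
i=13 t=28 v=1: DROP (t<45-0); WM=45
i=14 t=49 v=9: → [45,54); WM=47
i=15 t=52 v=3: → [45,54); WM=50
i=16 t=47 v=8: DROP (t<50-0); WM=50
i=17 t=51 v=1: → [45,54); WM=50
i=18 t=52 v=7: → [45,54); WM=50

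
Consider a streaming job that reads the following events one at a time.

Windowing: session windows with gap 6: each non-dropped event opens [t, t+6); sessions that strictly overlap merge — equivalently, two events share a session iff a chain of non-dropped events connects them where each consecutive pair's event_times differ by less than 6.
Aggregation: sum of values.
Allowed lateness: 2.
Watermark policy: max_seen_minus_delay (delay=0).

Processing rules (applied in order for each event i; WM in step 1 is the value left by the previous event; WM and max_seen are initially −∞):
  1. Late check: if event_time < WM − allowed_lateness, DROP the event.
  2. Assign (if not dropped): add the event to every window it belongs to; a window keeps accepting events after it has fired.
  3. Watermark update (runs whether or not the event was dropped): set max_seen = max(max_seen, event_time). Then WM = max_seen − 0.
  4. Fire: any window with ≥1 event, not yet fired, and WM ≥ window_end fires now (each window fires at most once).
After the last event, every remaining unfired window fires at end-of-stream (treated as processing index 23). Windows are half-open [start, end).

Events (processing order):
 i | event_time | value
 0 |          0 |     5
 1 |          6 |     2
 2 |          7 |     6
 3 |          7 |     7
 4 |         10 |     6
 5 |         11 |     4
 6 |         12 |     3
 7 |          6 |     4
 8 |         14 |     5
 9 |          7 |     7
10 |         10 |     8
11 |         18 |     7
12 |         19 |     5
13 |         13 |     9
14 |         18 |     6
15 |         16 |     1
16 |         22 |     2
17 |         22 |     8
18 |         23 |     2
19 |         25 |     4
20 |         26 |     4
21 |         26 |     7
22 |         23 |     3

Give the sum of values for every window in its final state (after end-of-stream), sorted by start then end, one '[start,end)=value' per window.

i=0 t=0 v=5: → [0,6); WM=0
i=1 t=6 v=2: → [6,12); WM=6
i=2 t=7 v=6: → [6,13); WM=7
i=3 t=7 v=7: → [6,13); WM=7
i=4 t=10 v=6: → [6,16); WM=10
i=5 t=11 v=4: → [6,17); WM=11
i=6 t=12 v=3: → [6,18); WM=12
i=7 t=6 v=4: DROP (t<12-2); WM=12
i=8 t=14 v=5: → [6,20); WM=14
i=9 t=7 v=7: DROP (t<14-2); WM=14
i=10 t=10 v=8: DROP (t<14-2); WM=14
i=11 t=18 v=7: → [6,24); WM=18
i=12 t=19 v=5: → [6,25); WM=19
i=13 t=13 v=9: DROP (t<19-2); WM=19
i=14 t=18 v=6: → [6,25); WM=19
i=15 t=16 v=1: DROP (t<19-2); WM=19
i=16 t=22 v=2: → [6,28); WM=22
i=17 t=22 v=8: → [6,28); WM=22
i=18 t=23 v=2: → [6,29); WM=23
i=19 t=25 v=4: → [6,31); WM=25
i=20 t=26 v=4: → [6,32); WM=26
i=21 t=26 v=7: → [6,32); WM=26
i=22 t=23 v=3: DROP (t<26-2); WM=26

[0,6)=5 [6,32)=78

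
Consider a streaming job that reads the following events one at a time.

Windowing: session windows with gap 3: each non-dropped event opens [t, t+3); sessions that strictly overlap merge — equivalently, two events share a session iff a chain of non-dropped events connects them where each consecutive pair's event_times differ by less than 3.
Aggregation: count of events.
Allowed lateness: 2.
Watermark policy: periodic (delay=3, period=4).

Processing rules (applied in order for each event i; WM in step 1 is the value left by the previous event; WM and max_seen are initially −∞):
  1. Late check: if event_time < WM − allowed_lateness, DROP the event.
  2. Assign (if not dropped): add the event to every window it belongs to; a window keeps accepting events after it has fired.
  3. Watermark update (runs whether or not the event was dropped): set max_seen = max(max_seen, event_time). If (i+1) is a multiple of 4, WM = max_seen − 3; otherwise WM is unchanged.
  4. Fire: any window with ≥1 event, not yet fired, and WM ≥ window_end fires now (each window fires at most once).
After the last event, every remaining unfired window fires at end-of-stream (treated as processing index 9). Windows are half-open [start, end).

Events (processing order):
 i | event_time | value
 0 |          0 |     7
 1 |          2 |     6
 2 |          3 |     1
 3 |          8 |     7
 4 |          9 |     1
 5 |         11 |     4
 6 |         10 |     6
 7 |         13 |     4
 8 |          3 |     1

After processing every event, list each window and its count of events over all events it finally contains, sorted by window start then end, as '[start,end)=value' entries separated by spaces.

[0,6)=3 [8,16)=5

i=0 t=0 v=7: → [0,3); WM=−∞
i=1 t=2 v=6: → [0,5); WM=−∞
i=2 t=3 v=1: → [0,6); WM=−∞
i=3 t=8 v=7: → [8,11); WM=5
i=4 t=9 v=1: → [8,12); WM=5
i=5 t=11 v=4: → [8,14); WM=5
i=6 t=10 v=6: → [8,14); WM=5
i=7 t=13 v=4: → [8,16); WM=10
i=8 t=3 v=1: DROP (t<10-2); WM=10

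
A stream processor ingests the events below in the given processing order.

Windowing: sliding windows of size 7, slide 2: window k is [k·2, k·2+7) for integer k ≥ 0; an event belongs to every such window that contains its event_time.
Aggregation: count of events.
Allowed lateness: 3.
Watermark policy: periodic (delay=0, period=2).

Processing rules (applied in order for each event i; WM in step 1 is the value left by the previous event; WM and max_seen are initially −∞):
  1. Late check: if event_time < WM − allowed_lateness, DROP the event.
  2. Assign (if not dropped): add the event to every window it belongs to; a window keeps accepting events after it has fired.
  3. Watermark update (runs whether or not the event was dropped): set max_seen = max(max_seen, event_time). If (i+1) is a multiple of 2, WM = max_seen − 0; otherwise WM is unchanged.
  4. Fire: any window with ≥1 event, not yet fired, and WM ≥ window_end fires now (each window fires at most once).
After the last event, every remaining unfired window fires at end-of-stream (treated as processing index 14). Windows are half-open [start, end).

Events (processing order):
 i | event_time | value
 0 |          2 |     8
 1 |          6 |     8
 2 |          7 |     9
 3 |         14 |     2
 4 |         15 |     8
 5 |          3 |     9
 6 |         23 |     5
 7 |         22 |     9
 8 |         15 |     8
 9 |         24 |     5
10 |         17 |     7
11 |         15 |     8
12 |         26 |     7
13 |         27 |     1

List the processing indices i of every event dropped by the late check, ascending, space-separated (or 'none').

5 8 10 11

i=0 t=2 v=8: → [2,9),[0,7); WM=−∞
i=1 t=6 v=8: → [6,13),[4,11),[2,9),[0,7); WM=6
i=2 t=7 v=9: → [6,13),[4,11),[2,9); WM=6
i=3 t=14 v=2: → [14,21),[12,19),[10,17),[8,15); WM=14; [0,7) fires=2 [2,9) fires=3 [4,11) fires=2 [6,13) fires=2
i=4 t=15 v=8: → [14,21),[12,19),[10,17); WM=14
i=5 t=3 v=9: DROP (t<14-3); WM=15; [8,15) fires=1
i=6 t=23 v=5: → [22,29),[20,27),[18,25); WM=15
i=7 t=22 v=9: → [22,29),[20,27),[18,25),[16,23); WM=23; [10,17) fires=2 [12,19) fires=2 [14,21) fires=2 [16,23) fires=1
i=8 t=15 v=8: DROP (t<23-3); WM=23
i=9 t=24 v=5: → [24,31),[22,29),[20,27),[18,25); WM=24
i=10 t=17 v=7: DROP (t<24-3); WM=24
i=11 t=15 v=8: DROP (t<24-3); WM=24
i=12 t=26 v=7: → [26,33),[24,31),[22,29),[20,27); WM=24
i=13 t=27 v=1: → [26,33),[24,31),[22,29); WM=27; [18,25) fires=3 [20,27) fires=4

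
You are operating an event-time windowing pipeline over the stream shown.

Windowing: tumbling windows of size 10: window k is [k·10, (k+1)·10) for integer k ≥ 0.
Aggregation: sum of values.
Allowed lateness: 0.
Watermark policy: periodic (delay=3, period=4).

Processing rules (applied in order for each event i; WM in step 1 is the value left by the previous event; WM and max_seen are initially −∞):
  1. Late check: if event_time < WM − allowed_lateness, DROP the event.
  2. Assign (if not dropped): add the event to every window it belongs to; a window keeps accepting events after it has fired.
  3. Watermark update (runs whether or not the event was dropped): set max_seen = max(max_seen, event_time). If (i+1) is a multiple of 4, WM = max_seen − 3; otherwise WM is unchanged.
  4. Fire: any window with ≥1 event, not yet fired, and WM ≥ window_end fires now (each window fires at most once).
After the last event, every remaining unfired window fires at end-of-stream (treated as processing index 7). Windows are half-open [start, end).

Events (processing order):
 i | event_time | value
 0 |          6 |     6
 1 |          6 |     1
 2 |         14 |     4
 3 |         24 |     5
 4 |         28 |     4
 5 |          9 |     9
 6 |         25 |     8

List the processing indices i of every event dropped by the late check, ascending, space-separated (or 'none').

5

i=0 t=6 v=6: → [0,10); WM=−∞
i=1 t=6 v=1: → [0,10); WM=−∞
i=2 t=14 v=4: → [10,20); WM=−∞
i=3 t=24 v=5: → [20,30); WM=21; [0,10) fires=7 [10,20) fires=4
i=4 t=28 v=4: → [20,30); WM=21
i=5 t=9 v=9: DROP (t<21-0); WM=21
i=6 t=25 v=8: → [20,30); WM=21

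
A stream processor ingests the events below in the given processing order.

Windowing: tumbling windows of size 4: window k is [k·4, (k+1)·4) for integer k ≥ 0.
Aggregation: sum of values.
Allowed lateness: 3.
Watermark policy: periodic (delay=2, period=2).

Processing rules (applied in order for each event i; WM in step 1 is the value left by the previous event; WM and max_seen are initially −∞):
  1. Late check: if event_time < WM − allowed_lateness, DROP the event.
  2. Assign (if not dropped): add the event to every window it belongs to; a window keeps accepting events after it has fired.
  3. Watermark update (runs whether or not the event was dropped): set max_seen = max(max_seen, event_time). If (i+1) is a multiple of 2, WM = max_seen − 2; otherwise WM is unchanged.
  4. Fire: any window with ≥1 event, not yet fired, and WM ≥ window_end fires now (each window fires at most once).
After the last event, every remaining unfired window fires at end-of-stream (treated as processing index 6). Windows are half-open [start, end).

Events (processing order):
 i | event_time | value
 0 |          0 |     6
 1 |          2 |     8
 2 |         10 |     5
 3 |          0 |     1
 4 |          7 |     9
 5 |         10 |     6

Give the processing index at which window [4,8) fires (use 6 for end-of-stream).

4

i=0 t=0 v=6: → [0,4); WM=−∞
i=1 t=2 v=8: → [0,4); WM=0
i=2 t=10 v=5: → [8,12); WM=0
i=3 t=0 v=1: → [0,4); WM=8; [0,4) fires=15
i=4 t=7 v=9: → [4,8); WM=8; [4,8) fires=9
i=5 t=10 v=6: → [8,12); WM=8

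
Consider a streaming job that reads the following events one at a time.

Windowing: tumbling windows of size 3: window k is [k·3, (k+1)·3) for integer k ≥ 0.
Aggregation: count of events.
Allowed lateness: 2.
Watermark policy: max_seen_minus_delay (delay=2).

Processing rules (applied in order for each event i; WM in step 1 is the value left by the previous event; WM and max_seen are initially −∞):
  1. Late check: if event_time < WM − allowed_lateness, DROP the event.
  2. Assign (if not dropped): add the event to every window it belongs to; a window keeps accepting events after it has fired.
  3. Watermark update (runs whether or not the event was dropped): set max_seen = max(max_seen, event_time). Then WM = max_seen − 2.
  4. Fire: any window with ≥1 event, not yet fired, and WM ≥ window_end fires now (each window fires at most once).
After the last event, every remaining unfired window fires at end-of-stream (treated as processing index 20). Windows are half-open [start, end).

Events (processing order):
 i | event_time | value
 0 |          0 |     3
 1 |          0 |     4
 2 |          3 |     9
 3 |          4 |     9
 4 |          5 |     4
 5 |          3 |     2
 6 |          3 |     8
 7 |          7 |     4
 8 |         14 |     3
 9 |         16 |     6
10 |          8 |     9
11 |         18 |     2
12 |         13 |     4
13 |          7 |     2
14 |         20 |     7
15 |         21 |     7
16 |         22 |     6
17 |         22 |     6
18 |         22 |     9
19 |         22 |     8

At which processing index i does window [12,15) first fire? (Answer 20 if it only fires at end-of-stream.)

11

i=0 t=0 v=3: → [0,3); WM=-2
i=1 t=0 v=4: → [0,3); WM=-2
i=2 t=3 v=9: → [3,6); WM=1
i=3 t=4 v=9: → [3,6); WM=2
i=4 t=5 v=4: → [3,6); WM=3; [0,3) fires=2
i=5 t=3 v=2: → [3,6); WM=3
i=6 t=3 v=8: → [3,6); WM=3
i=7 t=7 v=4: → [6,9); WM=5
i=8 t=14 v=3: → [12,15); WM=12; [3,6) fires=5 [6,9) fires=1
i=9 t=16 v=6: → [15,18); WM=14
i=10 t=8 v=9: DROP (t<14-2); WM=14
i=11 t=18 v=2: → [18,21); WM=16; [12,15) fires=1
i=12 t=13 v=4: DROP (t<16-2); WM=16
i=13 t=7 v=2: DROP (t<16-2); WM=16
i=14 t=20 v=7: → [18,21); WM=18; [15,18) fires=1
i=15 t=21 v=7: → [21,24); WM=19
i=16 t=22 v=6: → [21,24); WM=20
i=17 t=22 v=6: → [21,24); WM=20
i=18 t=22 v=9: → [21,24); WM=20
i=19 t=22 v=8: → [21,24); WM=20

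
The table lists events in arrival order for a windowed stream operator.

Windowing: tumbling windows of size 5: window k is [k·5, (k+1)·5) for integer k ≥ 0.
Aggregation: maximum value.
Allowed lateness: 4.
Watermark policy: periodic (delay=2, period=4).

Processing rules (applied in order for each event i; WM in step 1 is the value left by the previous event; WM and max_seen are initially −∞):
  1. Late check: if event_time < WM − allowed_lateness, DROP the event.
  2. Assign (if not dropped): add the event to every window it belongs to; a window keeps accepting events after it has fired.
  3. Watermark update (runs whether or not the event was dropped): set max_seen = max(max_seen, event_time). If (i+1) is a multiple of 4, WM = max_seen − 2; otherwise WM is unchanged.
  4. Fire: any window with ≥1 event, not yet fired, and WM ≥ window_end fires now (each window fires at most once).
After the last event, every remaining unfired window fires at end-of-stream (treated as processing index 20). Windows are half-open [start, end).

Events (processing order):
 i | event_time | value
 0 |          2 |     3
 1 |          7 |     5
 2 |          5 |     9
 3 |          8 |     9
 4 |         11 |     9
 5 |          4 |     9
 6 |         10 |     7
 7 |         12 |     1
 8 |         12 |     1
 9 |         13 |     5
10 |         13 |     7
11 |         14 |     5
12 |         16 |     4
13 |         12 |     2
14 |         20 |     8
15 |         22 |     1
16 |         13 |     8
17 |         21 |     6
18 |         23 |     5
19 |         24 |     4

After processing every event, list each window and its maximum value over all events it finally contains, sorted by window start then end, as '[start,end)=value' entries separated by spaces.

[0,5)=9 [5,10)=9 [10,15)=9 [15,20)=4 [20,25)=8

i=0 t=2 v=3: → [0,5); WM=−∞
i=1 t=7 v=5: → [5,10); WM=−∞
i=2 t=5 v=9: → [5,10); WM=−∞
i=3 t=8 v=9: → [5,10); WM=6; [0,5) fires=3
i=4 t=11 v=9: → [10,15); WM=6
i=5 t=4 v=9: → [0,5); WM=6
i=6 t=10 v=7: → [10,15); WM=6
i=7 t=12 v=1: → [10,15); WM=10; [5,10) fires=9
i=8 t=12 v=1: → [10,15); WM=10
i=9 t=13 v=5: → [10,15); WM=10
i=10 t=13 v=7: → [10,15); WM=10
i=11 t=14 v=5: → [10,15); WM=12
i=12 t=16 v=4: → [15,20); WM=12
i=13 t=12 v=2: → [10,15); WM=12
i=14 t=20 v=8: → [20,25); WM=12
i=15 t=22 v=1: → [20,25); WM=20; [10,15) fires=9 [15,20) fires=4
i=16 t=13 v=8: DROP (t<20-4); WM=20
i=17 t=21 v=6: → [20,25); WM=20
i=18 t=23 v=5: → [20,25); WM=20
i=19 t=24 v=4: → [20,25); WM=22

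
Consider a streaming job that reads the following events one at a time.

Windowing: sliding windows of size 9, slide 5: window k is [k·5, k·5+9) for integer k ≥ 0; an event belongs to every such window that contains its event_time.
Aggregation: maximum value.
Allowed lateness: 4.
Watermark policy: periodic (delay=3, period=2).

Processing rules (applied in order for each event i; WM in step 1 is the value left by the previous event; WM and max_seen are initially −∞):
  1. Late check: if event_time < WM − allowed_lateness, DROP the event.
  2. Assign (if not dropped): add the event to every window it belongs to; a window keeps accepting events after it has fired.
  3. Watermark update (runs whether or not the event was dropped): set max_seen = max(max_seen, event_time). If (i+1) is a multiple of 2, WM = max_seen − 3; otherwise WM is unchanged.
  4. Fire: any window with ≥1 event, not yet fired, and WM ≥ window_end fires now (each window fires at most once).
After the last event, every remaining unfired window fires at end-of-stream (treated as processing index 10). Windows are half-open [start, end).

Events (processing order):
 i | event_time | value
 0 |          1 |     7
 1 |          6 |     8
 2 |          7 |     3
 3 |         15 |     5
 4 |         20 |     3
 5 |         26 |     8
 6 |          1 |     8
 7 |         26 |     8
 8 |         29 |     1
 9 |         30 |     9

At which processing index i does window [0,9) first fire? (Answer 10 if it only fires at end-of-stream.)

3

i=0 t=1 v=7: → [0,9); WM=−∞
i=1 t=6 v=8: → [5,14),[0,9); WM=3
i=2 t=7 v=3: → [5,14),[0,9); WM=3
i=3 t=15 v=5: → [15,24),[10,19); WM=12; [0,9) fires=8
i=4 t=20 v=3: → [20,29),[15,24); WM=12
i=5 t=26 v=8: → [25,34),[20,29); WM=23; [5,14) fires=8 [10,19) fires=5
i=6 t=1 v=8: DROP (t<23-4); WM=23
i=7 t=26 v=8: → [25,34),[20,29); WM=23
i=8 t=29 v=1: → [25,34); WM=23
i=9 t=30 v=9: → [30,39),[25,34); WM=27; [15,24) fires=5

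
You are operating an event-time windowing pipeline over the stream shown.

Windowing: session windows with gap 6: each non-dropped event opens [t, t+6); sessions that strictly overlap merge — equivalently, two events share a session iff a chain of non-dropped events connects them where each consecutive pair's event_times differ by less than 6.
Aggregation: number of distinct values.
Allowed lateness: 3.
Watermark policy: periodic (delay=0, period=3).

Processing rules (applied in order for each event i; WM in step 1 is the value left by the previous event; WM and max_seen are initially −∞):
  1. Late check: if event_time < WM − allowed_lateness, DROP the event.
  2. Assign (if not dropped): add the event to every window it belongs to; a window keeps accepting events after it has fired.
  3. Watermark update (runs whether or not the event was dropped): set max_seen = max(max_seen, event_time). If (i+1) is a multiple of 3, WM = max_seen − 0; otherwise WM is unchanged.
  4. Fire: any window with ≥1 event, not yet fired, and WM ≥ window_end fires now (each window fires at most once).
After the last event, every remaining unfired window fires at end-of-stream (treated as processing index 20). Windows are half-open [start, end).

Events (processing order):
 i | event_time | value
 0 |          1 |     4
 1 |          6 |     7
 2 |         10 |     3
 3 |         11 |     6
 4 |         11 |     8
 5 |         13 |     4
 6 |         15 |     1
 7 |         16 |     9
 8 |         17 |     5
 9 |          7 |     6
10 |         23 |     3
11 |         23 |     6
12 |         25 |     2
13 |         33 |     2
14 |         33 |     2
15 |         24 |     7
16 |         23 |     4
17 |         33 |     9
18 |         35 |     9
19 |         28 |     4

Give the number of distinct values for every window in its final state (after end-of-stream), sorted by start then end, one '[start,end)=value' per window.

i=0 t=1 v=4: → [1,7); WM=−∞
i=1 t=6 v=7: → [1,12); WM=−∞
i=2 t=10 v=3: → [1,16); WM=10
i=3 t=11 v=6: → [1,17); WM=10
i=4 t=11 v=8: → [1,17); WM=10
i=5 t=13 v=4: → [1,19); WM=13
i=6 t=15 v=1: → [1,21); WM=13
i=7 t=16 v=9: → [1,22); WM=13
i=8 t=17 v=5: → [1,23); WM=17
i=9 t=7 v=6: DROP (t<17-3); WM=17
i=10 t=23 v=3: → [23,29); WM=17
i=11 t=23 v=6: → [23,29); WM=23
i=12 t=25 v=2: → [23,31); WM=23
i=13 t=33 v=2: → [33,39); WM=23
i=14 t=33 v=2: → [33,39); WM=33
i=15 t=24 v=7: DROP (t<33-3); WM=33
i=16 t=23 v=4: DROP (t<33-3); WM=33
i=17 t=33 v=9: → [33,39); WM=33
i=18 t=35 v=9: → [33,41); WM=33
i=19 t=28 v=4: DROP (t<33-3); WM=33

[1,23)=8 [23,31)=3 [33,41)=2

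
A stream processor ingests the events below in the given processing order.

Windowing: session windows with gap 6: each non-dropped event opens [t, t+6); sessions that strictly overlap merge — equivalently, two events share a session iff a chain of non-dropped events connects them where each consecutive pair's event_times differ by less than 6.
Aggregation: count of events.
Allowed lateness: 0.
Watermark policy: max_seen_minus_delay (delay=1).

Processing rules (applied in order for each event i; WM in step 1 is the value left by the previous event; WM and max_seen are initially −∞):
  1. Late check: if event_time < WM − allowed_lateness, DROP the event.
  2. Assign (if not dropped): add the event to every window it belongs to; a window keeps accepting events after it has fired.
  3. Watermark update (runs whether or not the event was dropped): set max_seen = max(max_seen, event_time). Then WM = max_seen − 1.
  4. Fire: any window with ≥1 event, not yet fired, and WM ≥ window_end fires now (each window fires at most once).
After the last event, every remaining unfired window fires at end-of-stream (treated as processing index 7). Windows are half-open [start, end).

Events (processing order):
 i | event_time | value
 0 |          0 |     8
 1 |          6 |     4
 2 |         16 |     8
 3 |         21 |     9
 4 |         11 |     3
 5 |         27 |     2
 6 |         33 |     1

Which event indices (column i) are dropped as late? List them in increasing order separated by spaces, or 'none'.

i=0 t=0 v=8: → [0,6); WM=-1
i=1 t=6 v=4: → [6,12); WM=5
i=2 t=16 v=8: → [16,22); WM=15
i=3 t=21 v=9: → [16,27); WM=20
i=4 t=11 v=3: DROP (t<20-0); WM=20
i=5 t=27 v=2: → [27,33); WM=26
i=6 t=33 v=1: → [33,39); WM=32

4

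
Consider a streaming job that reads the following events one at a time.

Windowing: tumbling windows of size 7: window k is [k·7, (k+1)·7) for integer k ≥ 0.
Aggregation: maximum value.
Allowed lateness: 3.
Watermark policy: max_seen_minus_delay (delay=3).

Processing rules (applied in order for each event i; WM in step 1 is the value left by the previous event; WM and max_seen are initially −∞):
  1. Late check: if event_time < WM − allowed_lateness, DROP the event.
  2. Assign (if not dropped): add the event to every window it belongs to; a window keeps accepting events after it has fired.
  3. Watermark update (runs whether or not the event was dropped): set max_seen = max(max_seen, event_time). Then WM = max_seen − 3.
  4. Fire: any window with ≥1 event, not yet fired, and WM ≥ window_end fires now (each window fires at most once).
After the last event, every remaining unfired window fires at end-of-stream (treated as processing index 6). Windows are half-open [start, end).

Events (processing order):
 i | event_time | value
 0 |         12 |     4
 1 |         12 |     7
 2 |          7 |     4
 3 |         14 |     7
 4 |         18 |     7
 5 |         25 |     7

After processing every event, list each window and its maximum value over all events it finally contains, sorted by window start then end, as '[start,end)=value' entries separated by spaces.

[7,14)=7 [14,21)=7 [21,28)=7

i=0 t=12 v=4: → [7,14); WM=9
i=1 t=12 v=7: → [7,14); WM=9
i=2 t=7 v=4: → [7,14); WM=9
i=3 t=14 v=7: → [14,21); WM=11
i=4 t=18 v=7: → [14,21); WM=15; [7,14) fires=7
i=5 t=25 v=7: → [21,28); WM=22; [14,21) fires=7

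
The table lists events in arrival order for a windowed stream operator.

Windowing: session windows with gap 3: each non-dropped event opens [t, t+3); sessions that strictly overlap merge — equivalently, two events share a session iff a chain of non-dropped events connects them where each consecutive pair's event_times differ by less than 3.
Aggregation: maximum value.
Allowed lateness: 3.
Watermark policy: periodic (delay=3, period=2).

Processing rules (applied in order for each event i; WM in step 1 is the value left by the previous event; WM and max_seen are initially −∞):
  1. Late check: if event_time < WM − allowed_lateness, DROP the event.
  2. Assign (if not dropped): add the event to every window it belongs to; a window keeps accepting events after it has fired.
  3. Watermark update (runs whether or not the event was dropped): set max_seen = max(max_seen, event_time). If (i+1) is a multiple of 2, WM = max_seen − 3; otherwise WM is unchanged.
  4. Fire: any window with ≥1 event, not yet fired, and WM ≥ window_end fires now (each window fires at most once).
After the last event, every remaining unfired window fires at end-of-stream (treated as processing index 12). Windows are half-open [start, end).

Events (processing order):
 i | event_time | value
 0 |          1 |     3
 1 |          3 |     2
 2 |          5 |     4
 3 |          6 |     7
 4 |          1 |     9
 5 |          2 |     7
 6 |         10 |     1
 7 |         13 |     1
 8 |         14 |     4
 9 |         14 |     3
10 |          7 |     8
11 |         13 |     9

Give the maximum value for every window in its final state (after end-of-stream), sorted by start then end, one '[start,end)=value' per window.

i=0 t=1 v=3: → [1,4); WM=−∞
i=1 t=3 v=2: → [1,6); WM=0
i=2 t=5 v=4: → [1,8); WM=0
i=3 t=6 v=7: → [1,9); WM=3
i=4 t=1 v=9: → [1,9); WM=3
i=5 t=2 v=7: → [1,9); WM=3
i=6 t=10 v=1: → [10,13); WM=3
i=7 t=13 v=1: → [13,16); WM=10
i=8 t=14 v=4: → [13,17); WM=10
i=9 t=14 v=3: → [13,17); WM=11
i=10 t=7 v=8: DROP (t<11-3); WM=11
i=11 t=13 v=9: → [13,17); WM=11

[1,9)=9 [10,13)=1 [13,17)=9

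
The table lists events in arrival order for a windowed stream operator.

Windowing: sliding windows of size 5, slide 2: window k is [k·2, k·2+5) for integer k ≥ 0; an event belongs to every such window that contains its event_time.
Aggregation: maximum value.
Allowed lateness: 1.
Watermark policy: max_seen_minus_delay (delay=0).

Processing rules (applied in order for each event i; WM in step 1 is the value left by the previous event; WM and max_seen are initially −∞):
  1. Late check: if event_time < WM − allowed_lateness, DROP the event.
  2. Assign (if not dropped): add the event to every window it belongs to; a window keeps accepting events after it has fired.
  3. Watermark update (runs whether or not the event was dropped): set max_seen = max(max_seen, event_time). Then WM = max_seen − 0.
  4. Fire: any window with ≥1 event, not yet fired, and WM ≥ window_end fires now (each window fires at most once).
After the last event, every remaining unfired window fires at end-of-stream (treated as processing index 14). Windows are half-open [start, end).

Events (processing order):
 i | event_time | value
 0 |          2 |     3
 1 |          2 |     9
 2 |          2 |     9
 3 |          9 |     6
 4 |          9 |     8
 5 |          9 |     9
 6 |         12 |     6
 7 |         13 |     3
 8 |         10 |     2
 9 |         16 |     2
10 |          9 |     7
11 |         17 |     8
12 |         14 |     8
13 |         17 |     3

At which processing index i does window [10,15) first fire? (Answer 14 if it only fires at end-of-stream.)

9

i=0 t=2 v=3: → [2,7),[0,5); WM=2
i=1 t=2 v=9: → [2,7),[0,5); WM=2
i=2 t=2 v=9: → [2,7),[0,5); WM=2
i=3 t=9 v=6: → [8,13),[6,11); WM=9; [0,5) fires=9 [2,7) fires=9
i=4 t=9 v=8: → [8,13),[6,11); WM=9
i=5 t=9 v=9: → [8,13),[6,11); WM=9
i=6 t=12 v=6: → [12,17),[10,15),[8,13); WM=12; [6,11) fires=9
i=7 t=13 v=3: → [12,17),[10,15); WM=13; [8,13) fires=9
i=8 t=10 v=2: DROP (t<13-1); WM=13
i=9 t=16 v=2: → [16,21),[14,19),[12,17); WM=16; [10,15) fires=6
i=10 t=9 v=7: DROP (t<16-1); WM=16
i=11 t=17 v=8: → [16,21),[14,19); WM=17; [12,17) fires=6
i=12 t=14 v=8: DROP (t<17-1); WM=17
i=13 t=17 v=3: → [16,21),[14,19); WM=17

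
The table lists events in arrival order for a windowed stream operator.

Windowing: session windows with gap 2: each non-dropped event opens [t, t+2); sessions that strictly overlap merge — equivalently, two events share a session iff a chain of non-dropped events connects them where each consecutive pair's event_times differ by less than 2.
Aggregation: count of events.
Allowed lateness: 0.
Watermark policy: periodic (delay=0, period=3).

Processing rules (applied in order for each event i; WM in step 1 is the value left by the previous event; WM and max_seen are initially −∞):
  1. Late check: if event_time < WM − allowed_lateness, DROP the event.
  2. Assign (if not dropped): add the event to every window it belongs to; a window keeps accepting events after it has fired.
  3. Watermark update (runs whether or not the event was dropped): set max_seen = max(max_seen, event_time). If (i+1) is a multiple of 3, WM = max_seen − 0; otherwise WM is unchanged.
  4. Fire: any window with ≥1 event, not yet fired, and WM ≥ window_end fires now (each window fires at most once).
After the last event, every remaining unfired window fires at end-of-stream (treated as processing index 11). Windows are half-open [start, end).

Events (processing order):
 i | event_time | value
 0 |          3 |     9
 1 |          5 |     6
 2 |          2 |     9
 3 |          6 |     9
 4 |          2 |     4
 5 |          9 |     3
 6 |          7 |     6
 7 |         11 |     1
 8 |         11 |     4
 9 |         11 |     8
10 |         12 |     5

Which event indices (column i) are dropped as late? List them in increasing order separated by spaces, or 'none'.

4 6

i=0 t=3 v=9: → [3,5); WM=−∞
i=1 t=5 v=6: → [5,7); WM=−∞
i=2 t=2 v=9: → [2,5); WM=5
i=3 t=6 v=9: → [5,8); WM=5
i=4 t=2 v=4: DROP (t<5-0); WM=5
i=5 t=9 v=3: → [9,11); WM=9
i=6 t=7 v=6: DROP (t<9-0); WM=9
i=7 t=11 v=1: → [11,13); WM=9
i=8 t=11 v=4: → [11,13); WM=11
i=9 t=11 v=8: → [11,13); WM=11
i=10 t=12 v=5: → [11,14); WM=11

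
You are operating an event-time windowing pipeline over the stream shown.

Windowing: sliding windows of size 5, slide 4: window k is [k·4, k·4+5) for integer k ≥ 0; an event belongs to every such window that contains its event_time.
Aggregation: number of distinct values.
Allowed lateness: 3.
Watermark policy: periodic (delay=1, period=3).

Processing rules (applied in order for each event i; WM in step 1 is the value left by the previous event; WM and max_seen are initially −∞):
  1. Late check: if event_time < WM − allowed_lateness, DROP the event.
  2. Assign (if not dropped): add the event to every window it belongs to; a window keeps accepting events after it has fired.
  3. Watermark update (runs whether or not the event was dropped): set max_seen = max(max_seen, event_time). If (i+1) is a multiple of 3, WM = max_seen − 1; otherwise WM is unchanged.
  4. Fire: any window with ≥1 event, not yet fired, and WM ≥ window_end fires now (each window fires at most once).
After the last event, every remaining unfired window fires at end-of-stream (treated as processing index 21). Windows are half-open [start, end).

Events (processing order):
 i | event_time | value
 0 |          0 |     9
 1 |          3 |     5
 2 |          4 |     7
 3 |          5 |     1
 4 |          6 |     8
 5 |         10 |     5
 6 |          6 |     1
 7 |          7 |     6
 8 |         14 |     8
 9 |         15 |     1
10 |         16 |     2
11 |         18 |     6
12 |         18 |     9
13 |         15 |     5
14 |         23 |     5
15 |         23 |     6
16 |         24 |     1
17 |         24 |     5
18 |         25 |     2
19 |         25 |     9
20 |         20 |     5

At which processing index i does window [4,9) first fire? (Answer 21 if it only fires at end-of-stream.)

5

i=0 t=0 v=9: → [0,5); WM=−∞
i=1 t=3 v=5: → [0,5); WM=−∞
i=2 t=4 v=7: → [4,9),[0,5); WM=3
i=3 t=5 v=1: → [4,9); WM=3
i=4 t=6 v=8: → [4,9); WM=3
i=5 t=10 v=5: → [8,13); WM=9; [0,5) fires=3 [4,9) fires=3
i=6 t=6 v=1: → [4,9); WM=9
i=7 t=7 v=6: → [4,9); WM=9
i=8 t=14 v=8: → [12,17); WM=13; [8,13) fires=1
i=9 t=15 v=1: → [12,17); WM=13
i=10 t=16 v=2: → [16,21),[12,17); WM=13
i=11 t=18 v=6: → [16,21); WM=17; [12,17) fires=3
i=12 t=18 v=9: → [16,21); WM=17
i=13 t=15 v=5: → [12,17); WM=17
i=14 t=23 v=5: → [20,25); WM=22; [16,21) fires=3
i=15 t=23 v=6: → [20,25); WM=22
i=16 t=24 v=1: → [24,29),[20,25); WM=22
i=17 t=24 v=5: → [24,29),[20,25); WM=23
i=18 t=25 v=2: → [24,29); WM=23
i=19 t=25 v=9: → [24,29); WM=23
i=20 t=20 v=5: → [20,25),[16,21); WM=24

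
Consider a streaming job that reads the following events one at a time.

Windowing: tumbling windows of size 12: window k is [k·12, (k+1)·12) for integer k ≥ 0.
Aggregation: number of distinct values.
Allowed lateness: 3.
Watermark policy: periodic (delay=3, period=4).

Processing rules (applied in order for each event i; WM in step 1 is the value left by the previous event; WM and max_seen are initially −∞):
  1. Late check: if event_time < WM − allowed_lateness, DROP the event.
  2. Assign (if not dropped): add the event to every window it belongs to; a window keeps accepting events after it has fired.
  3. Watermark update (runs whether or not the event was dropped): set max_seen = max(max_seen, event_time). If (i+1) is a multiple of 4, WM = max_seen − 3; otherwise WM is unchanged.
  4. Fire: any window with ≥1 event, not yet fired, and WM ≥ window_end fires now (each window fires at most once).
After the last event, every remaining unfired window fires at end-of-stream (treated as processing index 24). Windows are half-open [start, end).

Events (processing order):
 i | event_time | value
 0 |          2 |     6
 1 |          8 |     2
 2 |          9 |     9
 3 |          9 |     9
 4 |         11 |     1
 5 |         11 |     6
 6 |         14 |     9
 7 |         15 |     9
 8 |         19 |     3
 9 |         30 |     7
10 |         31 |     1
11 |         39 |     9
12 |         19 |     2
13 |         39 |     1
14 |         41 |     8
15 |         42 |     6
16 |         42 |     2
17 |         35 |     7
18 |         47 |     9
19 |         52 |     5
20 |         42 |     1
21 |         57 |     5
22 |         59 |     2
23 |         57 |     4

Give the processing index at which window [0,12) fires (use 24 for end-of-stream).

i=0 t=2 v=6: → [0,12); WM=−∞
i=1 t=8 v=2: → [0,12); WM=−∞
i=2 t=9 v=9: → [0,12); WM=−∞
i=3 t=9 v=9: → [0,12); WM=6
i=4 t=11 v=1: → [0,12); WM=6
i=5 t=11 v=6: → [0,12); WM=6
i=6 t=14 v=9: → [12,24); WM=6
i=7 t=15 v=9: → [12,24); WM=12; [0,12) fires=4
i=8 t=19 v=3: → [12,24); WM=12
i=9 t=30 v=7: → [24,36); WM=12
i=10 t=31 v=1: → [24,36); WM=12
i=11 t=39 v=9: → [36,48); WM=36; [12,24) fires=2 [24,36) fires=2
i=12 t=19 v=2: DROP (t<36-3); WM=36
i=13 t=39 v=1: → [36,48); WM=36
i=14 t=41 v=8: → [36,48); WM=36
i=15 t=42 v=6: → [36,48); WM=39
i=16 t=42 v=2: → [36,48); WM=39
i=17 t=35 v=7: DROP (t<39-3); WM=39
i=18 t=47 v=9: → [36,48); WM=39
i=19 t=52 v=5: → [48,60); WM=49; [36,48) fires=5
i=20 t=42 v=1: DROP (t<49-3); WM=49
i=21 t=57 v=5: → [48,60); WM=49
i=22 t=59 v=2: → [48,60); WM=49
i=23 t=57 v=4: → [48,60); WM=56

7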